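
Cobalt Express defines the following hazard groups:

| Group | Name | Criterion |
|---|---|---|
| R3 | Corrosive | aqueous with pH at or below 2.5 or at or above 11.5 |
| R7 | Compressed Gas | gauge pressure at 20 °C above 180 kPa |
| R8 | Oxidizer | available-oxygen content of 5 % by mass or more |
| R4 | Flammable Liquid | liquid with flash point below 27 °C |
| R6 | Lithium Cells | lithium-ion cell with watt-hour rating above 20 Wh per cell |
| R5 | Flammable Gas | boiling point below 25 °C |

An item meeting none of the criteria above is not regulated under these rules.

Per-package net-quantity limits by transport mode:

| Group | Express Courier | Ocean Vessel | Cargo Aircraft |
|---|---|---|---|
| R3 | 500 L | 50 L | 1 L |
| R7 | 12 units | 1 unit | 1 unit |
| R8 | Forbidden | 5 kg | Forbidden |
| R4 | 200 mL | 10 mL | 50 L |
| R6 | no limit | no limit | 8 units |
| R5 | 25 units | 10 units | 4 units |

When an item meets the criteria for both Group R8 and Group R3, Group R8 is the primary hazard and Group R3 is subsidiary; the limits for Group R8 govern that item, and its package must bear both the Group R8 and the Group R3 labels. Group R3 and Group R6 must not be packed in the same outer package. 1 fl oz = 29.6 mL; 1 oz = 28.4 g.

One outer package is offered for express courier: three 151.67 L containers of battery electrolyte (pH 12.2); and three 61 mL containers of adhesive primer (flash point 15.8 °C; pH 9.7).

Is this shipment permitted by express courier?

With pH 12.2 (≥ 11.5), the battery electrolyte falls in Group R3.
With flash point 15.8 °C (< 27 °C), the adhesive primer falls in Group R4.
Group R3 quantity: three 151.67 L containers = 455.01 L.
455.01 L ≤ 500 L (express courier limit, Group R3) — within limit.
Group R4 quantity: three 61 mL containers = 183 mL.
183 mL is within the express courier limit of 200 mL for Group R4.
The segregation rule (Group R3 with Group R6) does not apply to Group R3 with Group R4.
Every hazard group is within its express courier limit and no segregation rule is violated.

Yes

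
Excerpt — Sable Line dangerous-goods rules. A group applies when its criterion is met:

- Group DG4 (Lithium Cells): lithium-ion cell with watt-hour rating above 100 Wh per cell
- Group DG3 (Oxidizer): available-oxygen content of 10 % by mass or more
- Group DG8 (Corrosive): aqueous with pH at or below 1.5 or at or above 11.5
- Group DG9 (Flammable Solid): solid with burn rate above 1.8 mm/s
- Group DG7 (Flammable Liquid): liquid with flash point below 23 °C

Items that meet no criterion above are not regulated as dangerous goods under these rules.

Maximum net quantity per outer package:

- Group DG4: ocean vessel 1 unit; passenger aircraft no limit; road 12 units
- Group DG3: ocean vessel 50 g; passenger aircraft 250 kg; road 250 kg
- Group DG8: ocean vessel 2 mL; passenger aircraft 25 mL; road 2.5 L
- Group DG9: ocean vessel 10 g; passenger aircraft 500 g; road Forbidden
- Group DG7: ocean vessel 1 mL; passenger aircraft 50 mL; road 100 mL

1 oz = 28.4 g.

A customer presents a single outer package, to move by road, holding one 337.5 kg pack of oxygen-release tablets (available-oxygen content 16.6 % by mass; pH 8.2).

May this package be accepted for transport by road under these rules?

Oxygen-release tablets: available-oxygen content 16.6 % by mass ≥ 10 % by mass → Group DG3 (Oxidizer).
Group DG3 quantity: 337.5 kg.
337.5 kg exceeds the road limit of 250 kg for Group DG3.

No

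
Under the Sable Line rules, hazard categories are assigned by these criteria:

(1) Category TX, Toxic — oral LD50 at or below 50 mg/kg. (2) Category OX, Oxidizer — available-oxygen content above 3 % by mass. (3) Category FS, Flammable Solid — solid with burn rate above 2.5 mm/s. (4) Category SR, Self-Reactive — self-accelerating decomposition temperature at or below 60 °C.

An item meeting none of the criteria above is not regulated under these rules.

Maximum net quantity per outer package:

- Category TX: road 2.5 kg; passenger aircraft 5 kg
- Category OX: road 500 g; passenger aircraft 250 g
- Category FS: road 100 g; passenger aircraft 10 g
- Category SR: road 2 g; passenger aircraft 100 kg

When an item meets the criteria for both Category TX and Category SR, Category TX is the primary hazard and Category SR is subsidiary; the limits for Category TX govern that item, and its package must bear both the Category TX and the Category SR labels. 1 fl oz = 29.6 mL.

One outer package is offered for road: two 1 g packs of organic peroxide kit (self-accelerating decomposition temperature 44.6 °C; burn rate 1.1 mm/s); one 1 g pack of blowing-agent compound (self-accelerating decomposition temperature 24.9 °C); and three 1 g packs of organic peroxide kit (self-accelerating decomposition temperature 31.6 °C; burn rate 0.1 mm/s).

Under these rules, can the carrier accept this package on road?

No

The organic peroxide kit has self-accelerating decomposition temperature 44.6 °C, which is ≤ 60 °C, so it is Category SR (Self-Reactive).
The blowing-agent compound has self-accelerating decomposition temperature 24.9 °C, which is ≤ 60 °C, so it is Category SR (Self-Reactive).
Self-accelerating decomposition temperature 31.6 °C meets the Category SR criterion (Self-Reactive), so the organic peroxide kit is Category SR.
Category SR net quantity: (two 1 g packs = 2 g) + 1 g + (three 1 g packs = 3 g) = 6 g.
That exceeds the Category SR road limit of 2 g.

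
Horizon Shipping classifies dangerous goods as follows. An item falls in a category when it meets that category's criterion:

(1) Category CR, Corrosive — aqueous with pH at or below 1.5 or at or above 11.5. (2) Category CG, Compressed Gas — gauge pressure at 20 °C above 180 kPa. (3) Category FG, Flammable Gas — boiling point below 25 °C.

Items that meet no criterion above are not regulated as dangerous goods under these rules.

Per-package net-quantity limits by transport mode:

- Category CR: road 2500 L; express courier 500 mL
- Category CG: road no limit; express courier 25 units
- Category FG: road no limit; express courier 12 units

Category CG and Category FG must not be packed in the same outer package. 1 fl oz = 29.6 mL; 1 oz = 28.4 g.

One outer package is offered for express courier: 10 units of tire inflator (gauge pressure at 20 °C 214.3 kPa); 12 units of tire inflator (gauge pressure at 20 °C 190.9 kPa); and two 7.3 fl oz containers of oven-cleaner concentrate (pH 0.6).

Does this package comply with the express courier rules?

Tire inflator: gauge pressure at 20 °C 214.3 kPa > 180 kPa → Category CG (Compressed Gas).
Tire inflator: gauge pressure at 20 °C 190.9 kPa > 180 kPa → Category CG (Compressed Gas).
The oven-cleaner concentrate has pH 0.6, which is ≤ 1.5, so it is Category CR (Corrosive).
Total Category CG: 10 units + 12 units = 22 units.
22 units is within the express courier limit of 25 units for Category CG.
Category CR quantity: two 7.3 fl oz containers = 432.16 mL.
432.16 mL is within the express courier limit of 500 mL for Category CR.
The segregation rule (Category CG with Category FG) does not apply to Category CG with Category CR.
Every hazard category is within its express courier limit and no segregation rule is violated.

Yes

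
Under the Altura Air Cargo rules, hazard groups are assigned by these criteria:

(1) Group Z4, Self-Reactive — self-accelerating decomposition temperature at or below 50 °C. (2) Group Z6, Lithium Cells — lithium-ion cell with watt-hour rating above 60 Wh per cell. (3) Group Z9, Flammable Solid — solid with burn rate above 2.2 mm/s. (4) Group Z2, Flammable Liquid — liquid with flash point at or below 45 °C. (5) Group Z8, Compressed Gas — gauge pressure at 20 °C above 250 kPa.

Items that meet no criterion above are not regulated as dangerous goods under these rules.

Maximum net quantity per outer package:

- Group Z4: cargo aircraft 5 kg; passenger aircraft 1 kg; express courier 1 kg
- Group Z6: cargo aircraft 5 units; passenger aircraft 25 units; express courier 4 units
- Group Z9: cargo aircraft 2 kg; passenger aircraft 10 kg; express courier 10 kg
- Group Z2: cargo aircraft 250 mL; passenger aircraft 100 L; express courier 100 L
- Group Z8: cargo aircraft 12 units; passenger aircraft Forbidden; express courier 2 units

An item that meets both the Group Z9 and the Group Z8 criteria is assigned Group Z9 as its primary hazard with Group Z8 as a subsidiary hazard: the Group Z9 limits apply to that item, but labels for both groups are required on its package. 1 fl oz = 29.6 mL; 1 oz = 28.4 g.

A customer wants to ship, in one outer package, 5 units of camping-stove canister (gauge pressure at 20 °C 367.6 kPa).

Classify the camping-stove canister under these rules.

Group Z8

Gauge pressure at 20 °C 367.6 kPa meets the Group Z8 criterion (Compressed Gas), so the camping-stove canister is Group Z8.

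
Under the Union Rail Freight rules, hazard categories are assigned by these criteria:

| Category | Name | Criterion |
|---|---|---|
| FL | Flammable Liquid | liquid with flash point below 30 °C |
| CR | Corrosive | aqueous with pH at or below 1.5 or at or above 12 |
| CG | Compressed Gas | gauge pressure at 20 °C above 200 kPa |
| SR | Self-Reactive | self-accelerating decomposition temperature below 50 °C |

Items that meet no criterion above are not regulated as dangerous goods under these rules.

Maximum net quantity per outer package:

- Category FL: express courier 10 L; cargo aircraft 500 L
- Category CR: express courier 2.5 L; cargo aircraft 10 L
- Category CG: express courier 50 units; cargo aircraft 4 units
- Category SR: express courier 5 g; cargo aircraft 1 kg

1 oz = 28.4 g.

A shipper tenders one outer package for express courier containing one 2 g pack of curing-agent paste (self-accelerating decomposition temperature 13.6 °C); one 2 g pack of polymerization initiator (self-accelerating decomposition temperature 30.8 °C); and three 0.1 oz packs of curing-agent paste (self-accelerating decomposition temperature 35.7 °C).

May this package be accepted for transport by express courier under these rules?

No

With self-accelerating decomposition temperature 13.6 °C (< 50 °C), the curing-agent paste falls in Category SR.
Polymerization initiator: self-accelerating decomposition temperature 30.8 °C < 50 °C → Category SR (Self-Reactive).
Curing-agent paste: self-accelerating decomposition temperature 35.7 °C < 50 °C → Category SR (Self-Reactive).
Category SR net quantity: 2 g + 2 g + (three 0.1 oz packs = 8.52 g) = 12.52 g.
That exceeds the Category SR express courier limit of 5 g.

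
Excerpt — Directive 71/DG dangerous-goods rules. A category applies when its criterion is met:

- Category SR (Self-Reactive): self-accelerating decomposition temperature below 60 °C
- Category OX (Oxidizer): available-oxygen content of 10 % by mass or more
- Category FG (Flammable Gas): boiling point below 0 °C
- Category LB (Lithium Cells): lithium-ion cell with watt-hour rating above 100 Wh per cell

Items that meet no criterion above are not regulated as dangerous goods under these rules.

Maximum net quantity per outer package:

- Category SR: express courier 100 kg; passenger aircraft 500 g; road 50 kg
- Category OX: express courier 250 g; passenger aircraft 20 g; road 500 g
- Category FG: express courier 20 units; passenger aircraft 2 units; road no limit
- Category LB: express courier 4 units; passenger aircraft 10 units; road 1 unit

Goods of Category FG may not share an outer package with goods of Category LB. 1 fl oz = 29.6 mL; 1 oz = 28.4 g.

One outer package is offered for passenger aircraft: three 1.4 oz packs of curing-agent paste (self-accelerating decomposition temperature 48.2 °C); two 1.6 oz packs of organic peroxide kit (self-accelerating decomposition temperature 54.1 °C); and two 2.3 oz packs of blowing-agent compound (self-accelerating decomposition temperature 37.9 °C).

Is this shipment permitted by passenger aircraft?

Yes

With self-accelerating decomposition temperature 48.2 °C (< 60 °C), the curing-agent paste falls in Category SR.
Self-accelerating decomposition temperature 54.1 °C meets the Category SR criterion (Self-Reactive), so the organic peroxide kit is Category SR.
With self-accelerating decomposition temperature 37.9 °C (< 60 °C), the blowing-agent compound falls in Category SR.
Total Category SR: (three 1.4 oz packs = 119.28 g) + (two 1.6 oz packs = 90.88 g) + (two 2.3 oz packs = 130.64 g) = 340.8 g.
340.8 g is within the passenger aircraft limit of 500 g for Category SR.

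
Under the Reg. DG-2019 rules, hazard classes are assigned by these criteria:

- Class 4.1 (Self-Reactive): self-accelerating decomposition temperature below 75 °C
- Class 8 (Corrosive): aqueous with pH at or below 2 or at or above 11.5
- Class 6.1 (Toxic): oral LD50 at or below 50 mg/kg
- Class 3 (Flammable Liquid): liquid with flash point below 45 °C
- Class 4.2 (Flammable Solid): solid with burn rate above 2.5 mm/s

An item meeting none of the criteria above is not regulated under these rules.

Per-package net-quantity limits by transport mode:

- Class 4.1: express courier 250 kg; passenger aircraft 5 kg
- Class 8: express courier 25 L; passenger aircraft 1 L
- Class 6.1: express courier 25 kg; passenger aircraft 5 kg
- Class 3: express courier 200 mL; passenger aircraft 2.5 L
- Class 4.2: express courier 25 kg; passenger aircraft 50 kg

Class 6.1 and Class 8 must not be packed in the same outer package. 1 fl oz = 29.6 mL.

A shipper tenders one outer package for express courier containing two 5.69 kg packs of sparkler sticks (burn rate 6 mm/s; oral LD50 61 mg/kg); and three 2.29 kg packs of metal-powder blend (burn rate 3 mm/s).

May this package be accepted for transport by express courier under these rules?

Yes

With burn rate 6 mm/s (> 2.5 mm/s), the sparkler sticks fall in Class 4.2.
With burn rate 3 mm/s (> 2.5 mm/s), the metal-powder blend falls in Class 4.2.
Class 4.2 net quantity: (two 5.69 kg packs = 11.38 kg) + (three 2.29 kg packs = 6.87 kg) = 18.25 kg.
18.25 kg is within the express courier limit of 25 kg for Class 4.2.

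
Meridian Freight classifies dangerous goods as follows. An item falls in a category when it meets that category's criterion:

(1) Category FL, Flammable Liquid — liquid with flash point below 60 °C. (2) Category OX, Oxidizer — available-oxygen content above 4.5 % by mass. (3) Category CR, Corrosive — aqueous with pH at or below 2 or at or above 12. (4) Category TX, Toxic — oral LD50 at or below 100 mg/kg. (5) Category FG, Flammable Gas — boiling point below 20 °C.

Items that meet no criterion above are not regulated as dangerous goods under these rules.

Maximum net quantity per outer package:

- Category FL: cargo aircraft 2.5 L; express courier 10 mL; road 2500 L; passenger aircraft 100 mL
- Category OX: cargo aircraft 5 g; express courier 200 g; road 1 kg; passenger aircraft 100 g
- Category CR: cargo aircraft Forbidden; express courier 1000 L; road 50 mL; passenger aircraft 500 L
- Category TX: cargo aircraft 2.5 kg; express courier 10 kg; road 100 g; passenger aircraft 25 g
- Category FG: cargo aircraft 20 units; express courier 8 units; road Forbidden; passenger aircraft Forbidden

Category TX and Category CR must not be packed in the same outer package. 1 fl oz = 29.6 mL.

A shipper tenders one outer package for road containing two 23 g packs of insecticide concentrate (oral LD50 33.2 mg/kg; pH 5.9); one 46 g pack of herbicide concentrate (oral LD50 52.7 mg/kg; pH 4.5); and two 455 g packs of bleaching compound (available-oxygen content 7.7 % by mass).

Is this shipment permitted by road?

Oral LD50 33.2 mg/kg meets the Category TX criterion (Toxic), so the insecticide concentrate is Category TX.
The herbicide concentrate has oral LD50 52.7 mg/kg, which is ≤ 100 mg/kg, so it is Category TX (Toxic).
Bleaching compound: available-oxygen content 7.7 % by mass > 4.5 % by mass → Category OX (Oxidizer).
Category TX net quantity: (two 23 g packs = 46 g) + 46 g = 92 g.
92 g is within the road limit of 100 g for Category TX.
Category OX quantity: two 455 g packs = 910 g.
910 g ≤ 1 kg (road limit, Category OX) — within limit.
The segregation rule (Category TX with Category CR) does not apply to Category TX with Category OX.
Every hazard category is within its road limit and no segregation rule is violated.

Yes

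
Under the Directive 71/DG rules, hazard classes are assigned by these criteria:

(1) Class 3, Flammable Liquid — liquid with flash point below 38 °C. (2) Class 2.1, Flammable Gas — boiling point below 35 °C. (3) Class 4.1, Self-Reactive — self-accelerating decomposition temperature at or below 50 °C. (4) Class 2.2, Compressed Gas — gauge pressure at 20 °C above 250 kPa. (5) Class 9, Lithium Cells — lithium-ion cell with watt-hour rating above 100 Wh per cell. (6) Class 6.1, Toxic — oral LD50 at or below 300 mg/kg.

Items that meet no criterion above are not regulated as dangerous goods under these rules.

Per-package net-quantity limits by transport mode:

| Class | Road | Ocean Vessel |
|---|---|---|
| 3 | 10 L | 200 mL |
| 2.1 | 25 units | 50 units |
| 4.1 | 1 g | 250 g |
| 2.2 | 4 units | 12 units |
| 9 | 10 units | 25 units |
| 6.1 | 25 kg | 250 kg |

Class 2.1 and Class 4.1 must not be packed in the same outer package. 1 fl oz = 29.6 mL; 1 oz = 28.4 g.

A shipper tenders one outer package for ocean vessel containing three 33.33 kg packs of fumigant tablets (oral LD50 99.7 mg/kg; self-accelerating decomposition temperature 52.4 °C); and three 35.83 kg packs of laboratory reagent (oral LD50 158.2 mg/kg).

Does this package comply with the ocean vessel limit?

With oral LD50 99.7 mg/kg (≤ 300 mg/kg), the fumigant tablets fall in Class 6.1.
Laboratory reagent: oral LD50 158.2 mg/kg ≤ 300 mg/kg → Class 6.1 (Toxic).
Total Class 6.1: (three 33.33 kg packs = 99.99 kg) + (three 35.83 kg packs = 107.49 kg) = 207.48 kg.
207.48 kg ≤ 250 kg (ocean vessel limit, Class 6.1) — within limit.

Yes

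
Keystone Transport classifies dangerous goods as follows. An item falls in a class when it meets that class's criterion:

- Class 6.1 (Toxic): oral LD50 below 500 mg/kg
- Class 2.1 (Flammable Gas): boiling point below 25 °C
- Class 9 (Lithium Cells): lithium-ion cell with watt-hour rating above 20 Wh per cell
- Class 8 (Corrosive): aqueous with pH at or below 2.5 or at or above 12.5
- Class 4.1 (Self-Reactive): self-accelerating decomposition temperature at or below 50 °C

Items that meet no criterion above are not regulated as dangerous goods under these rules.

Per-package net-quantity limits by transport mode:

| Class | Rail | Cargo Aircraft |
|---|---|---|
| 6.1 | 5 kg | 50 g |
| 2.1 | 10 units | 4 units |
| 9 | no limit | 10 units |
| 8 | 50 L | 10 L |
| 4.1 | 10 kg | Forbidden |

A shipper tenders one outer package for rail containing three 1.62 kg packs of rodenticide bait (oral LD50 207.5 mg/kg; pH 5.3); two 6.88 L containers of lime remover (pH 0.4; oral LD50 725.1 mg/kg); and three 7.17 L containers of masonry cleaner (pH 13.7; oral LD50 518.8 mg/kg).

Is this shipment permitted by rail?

Oral LD50 207.5 mg/kg meets the Class 6.1 criterion (Toxic), so the rodenticide bait is Class 6.1.
pH 0.4 meets the Class 8 criterion (Corrosive), so the lime remover is Class 8.
pH 13.7 meets the Class 8 criterion (Corrosive), so the masonry cleaner is Class 8.
Total Class 8: (two 6.88 L containers = 13.76 L) + (three 7.17 L containers = 21.51 L) = 35.27 L.
35.27 L ≤ 50 L (rail limit, Class 8) — within limit.
Class 6.1 quantity: three 1.62 kg packs = 4.86 kg.
4.86 kg ≤ 5 kg (rail limit, Class 6.1) — within limit.
Every hazard class is within its rail limit and no segregation rule is violated.

Yes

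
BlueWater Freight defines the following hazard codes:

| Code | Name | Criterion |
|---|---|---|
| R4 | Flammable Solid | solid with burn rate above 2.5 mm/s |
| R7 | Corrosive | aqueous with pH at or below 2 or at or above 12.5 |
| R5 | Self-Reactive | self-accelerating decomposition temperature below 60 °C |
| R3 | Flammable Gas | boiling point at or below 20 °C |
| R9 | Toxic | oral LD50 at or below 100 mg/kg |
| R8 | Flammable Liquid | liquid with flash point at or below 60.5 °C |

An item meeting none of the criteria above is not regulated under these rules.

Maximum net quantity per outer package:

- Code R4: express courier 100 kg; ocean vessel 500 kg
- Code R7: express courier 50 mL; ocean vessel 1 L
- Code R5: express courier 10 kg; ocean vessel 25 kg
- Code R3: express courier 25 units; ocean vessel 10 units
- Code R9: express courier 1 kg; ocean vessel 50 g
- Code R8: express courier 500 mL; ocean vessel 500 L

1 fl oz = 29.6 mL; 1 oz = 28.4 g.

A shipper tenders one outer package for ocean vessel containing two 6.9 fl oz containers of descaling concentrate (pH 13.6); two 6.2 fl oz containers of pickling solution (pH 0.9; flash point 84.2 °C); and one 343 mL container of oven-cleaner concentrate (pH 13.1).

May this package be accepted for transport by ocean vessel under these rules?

The descaling concentrate has pH 13.6, which is ≥ 12.5, so it is Code R7 (Corrosive).
Pickling solution: pH 0.9 ≤ 2 → Code R7 (Corrosive).
pH 13.1 meets the Code R7 criterion (Corrosive), so the oven-cleaner concentrate is Code R7.
Code R7 net quantity: (two 6.9 fl oz containers = 408.48 mL) + (two 6.2 fl oz containers = 367.04 mL) + 343 mL = 1118.52 mL.
1118.52 mL > 1 L (ocean vessel limit, Code R7) — over the limit.

No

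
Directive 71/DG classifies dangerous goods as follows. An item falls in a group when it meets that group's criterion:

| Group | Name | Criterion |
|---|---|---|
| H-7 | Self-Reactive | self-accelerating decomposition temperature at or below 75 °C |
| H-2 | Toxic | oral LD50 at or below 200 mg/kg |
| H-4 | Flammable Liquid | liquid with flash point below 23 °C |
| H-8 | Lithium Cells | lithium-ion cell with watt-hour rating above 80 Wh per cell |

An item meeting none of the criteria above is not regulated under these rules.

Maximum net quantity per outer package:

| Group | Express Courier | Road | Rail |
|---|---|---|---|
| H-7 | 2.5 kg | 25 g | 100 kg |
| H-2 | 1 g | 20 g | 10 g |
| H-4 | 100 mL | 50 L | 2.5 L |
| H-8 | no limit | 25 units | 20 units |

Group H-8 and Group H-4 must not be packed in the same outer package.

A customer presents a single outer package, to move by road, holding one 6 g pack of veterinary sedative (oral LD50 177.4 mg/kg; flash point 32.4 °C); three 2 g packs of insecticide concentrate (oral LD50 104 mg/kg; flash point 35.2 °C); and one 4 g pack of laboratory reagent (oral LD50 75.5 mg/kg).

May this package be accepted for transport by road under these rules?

With oral LD50 177.4 mg/kg (≤ 200 mg/kg), the veterinary sedative falls in Group H-2.
Insecticide concentrate: oral LD50 104 mg/kg ≤ 200 mg/kg → Group H-2 (Toxic).
Oral LD50 75.5 mg/kg meets the Group H-2 criterion (Toxic), so the laboratory reagent is Group H-2.
Total Group H-2: 6 g + (three 2 g packs = 6 g) + 4 g = 16 g.
16 g ≤ 20 g (road limit, Group H-2) — within limit.

Yes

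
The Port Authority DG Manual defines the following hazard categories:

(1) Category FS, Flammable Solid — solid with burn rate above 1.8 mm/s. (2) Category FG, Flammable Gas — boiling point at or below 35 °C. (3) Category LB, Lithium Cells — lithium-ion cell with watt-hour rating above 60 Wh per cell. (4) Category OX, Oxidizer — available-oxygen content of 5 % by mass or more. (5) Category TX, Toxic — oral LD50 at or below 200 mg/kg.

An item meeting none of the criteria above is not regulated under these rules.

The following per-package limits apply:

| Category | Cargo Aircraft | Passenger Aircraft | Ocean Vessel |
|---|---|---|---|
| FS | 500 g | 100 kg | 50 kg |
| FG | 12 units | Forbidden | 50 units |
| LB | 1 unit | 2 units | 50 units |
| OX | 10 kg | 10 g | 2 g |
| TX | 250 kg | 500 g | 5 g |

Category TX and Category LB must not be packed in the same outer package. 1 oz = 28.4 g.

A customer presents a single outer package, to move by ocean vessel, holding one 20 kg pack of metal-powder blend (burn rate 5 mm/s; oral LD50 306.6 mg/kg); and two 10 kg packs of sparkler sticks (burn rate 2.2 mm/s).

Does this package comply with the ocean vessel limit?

Yes

Burn rate 5 mm/s meets the Category FS criterion (Flammable Solid), so the metal-powder blend is Category FS.
With burn rate 2.2 mm/s (> 1.8 mm/s), the sparkler sticks fall in Category FS.
Total Category FS: 20 kg + (two 10 kg packs = 20 kg) = 40 kg.
40 kg is within the ocean vessel limit of 50 kg for Category FS.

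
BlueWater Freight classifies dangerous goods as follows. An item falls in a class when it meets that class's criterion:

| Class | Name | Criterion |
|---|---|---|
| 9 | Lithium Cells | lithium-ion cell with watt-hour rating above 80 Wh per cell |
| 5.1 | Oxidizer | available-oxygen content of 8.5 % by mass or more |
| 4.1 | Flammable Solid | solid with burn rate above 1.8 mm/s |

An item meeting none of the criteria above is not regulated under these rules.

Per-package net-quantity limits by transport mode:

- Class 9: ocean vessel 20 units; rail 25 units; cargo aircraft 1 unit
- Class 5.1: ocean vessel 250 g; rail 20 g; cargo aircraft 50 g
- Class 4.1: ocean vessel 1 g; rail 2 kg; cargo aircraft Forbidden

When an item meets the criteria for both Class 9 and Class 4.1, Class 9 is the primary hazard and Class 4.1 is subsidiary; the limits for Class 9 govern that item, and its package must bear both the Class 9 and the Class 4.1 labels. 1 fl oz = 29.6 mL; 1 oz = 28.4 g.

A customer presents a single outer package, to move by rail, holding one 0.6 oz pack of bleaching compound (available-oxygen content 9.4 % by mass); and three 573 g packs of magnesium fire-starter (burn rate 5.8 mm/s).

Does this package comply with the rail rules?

Yes

Bleaching compound: available-oxygen content 9.4 % by mass ≥ 8.5 % by mass → Class 5.1 (Oxidizer).
With burn rate 5.8 mm/s (> 1.8 mm/s), the magnesium fire-starter falls in Class 4.1.
Class 5.1 quantity: one 0.6 oz pack = 17.04 g.
17.04 g ≤ 20 g (rail limit, Class 5.1) — within limit.
Class 4.1 quantity: three 573 g packs = 1.719 kg.
1.719 kg is within the rail limit of 2 kg for Class 4.1.
Every hazard class is within its rail limit and no segregation rule is violated.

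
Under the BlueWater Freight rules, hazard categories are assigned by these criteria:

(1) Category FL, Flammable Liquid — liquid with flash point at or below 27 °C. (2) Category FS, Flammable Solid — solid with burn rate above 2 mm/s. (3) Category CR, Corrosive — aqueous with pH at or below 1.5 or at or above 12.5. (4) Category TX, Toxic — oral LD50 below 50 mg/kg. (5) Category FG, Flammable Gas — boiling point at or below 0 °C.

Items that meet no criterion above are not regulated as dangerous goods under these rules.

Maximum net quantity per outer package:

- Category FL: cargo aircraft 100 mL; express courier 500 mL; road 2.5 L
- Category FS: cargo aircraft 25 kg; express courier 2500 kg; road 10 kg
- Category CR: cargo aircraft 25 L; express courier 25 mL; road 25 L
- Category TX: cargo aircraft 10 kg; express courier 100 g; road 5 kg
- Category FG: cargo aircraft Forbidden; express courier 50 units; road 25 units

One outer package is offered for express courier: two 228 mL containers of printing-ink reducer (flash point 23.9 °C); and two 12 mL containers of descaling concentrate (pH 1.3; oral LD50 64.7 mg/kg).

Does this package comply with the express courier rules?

Flash point 23.9 °C meets the Category FL criterion (Flammable Liquid), so the printing-ink reducer is Category FL.
Descaling concentrate: pH 1.3 ≤ 1.5 → Category CR (Corrosive).
Category CR quantity: two 12 mL containers = 24 mL.
24 mL is within the express courier limit of 25 mL for Category CR.
Category FL quantity: two 228 mL containers = 456 mL.
456 mL is within the express courier limit of 500 mL for Category FL.
Every hazard category is within its express courier limit and no segregation rule is violated.

Yes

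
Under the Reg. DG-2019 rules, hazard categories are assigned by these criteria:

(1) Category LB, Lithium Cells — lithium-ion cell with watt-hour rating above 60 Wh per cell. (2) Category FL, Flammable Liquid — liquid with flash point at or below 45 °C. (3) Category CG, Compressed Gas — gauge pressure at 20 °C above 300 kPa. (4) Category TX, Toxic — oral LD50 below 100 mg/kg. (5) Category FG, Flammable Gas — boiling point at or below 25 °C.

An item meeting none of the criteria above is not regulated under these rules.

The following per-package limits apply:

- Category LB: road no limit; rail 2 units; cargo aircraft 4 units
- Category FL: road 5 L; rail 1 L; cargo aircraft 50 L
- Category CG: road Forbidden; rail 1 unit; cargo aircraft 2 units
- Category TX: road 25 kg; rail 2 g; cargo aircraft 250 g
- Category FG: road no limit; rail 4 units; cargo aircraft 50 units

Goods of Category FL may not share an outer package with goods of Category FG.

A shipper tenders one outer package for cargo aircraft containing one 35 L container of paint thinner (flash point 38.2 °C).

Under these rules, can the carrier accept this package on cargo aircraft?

Paint thinner: flash point 38.2 °C ≤ 45 °C → Category FL (Flammable Liquid).
Category FL quantity: 35 L.
35 L is within the cargo aircraft limit of 50 L for Category FL.

Yes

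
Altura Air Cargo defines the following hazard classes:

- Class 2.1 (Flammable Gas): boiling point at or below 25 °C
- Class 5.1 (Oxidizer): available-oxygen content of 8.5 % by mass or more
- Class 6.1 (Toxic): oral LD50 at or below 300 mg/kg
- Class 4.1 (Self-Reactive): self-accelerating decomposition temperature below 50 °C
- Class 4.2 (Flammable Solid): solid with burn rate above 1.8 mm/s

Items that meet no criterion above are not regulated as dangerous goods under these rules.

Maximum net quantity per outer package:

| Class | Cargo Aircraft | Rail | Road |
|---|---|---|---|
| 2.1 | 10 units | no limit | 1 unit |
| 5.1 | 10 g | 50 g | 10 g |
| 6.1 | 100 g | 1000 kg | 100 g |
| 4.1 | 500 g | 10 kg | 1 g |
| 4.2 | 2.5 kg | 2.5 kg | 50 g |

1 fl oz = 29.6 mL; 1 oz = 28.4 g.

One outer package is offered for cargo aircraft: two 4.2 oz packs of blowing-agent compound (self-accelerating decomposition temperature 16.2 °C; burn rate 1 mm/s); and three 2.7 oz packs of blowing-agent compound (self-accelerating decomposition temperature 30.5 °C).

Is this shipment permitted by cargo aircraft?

Blowing-agent compound: self-accelerating decomposition temperature 16.2 °C < 50 °C → Class 4.1 (Self-Reactive).
Blowing-agent compound: self-accelerating decomposition temperature 30.5 °C < 50 °C → Class 4.1 (Self-Reactive).
Class 4.1 net quantity: (two 4.2 oz packs = 238.56 g) + (three 2.7 oz packs = 230.04 g) = 468.6 g.
468.6 g ≤ 500 g (cargo aircraft limit, Class 4.1) — within limit.

Yes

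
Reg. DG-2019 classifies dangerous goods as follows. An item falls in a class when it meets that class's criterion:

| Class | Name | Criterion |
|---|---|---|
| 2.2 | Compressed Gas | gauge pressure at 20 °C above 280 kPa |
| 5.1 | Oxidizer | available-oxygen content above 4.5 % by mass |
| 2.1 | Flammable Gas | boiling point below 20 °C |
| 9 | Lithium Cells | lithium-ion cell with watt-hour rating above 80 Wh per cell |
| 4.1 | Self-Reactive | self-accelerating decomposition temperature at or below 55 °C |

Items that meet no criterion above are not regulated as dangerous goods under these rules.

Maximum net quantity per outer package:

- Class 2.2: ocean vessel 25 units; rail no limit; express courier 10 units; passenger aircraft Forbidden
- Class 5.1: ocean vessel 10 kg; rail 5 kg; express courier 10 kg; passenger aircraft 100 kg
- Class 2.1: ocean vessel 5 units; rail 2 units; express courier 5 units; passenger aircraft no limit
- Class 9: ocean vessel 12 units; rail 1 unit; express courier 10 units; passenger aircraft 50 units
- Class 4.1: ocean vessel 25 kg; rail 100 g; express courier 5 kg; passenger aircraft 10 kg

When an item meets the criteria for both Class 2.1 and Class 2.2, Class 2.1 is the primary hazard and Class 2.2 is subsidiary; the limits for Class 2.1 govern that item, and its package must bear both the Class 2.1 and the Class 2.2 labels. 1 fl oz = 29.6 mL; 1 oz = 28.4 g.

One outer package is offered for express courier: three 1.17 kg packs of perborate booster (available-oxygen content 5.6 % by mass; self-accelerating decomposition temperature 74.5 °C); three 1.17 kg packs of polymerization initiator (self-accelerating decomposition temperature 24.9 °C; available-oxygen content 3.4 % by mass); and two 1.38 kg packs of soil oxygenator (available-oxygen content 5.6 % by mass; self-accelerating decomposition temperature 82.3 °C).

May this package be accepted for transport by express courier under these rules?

With available-oxygen content 5.6 % by mass (> 4.5 % by mass), the perborate booster falls in Class 5.1.
The polymerization initiator has self-accelerating decomposition temperature 24.9 °C, which is ≤ 55 °C, so it is Class 4.1 (Self-Reactive).
Soil oxygenator: available-oxygen content 5.6 % by mass > 4.5 % by mass → Class 5.1 (Oxidizer).
Class 5.1 net quantity: (three 1.17 kg packs = 3.51 kg) + (two 1.38 kg packs = 2.76 kg) = 6.27 kg.
6.27 kg is within the express courier limit of 10 kg for Class 5.1.
Class 4.1 quantity: three 1.17 kg packs = 3.51 kg.
That is within the Class 4.1 express courier limit of 5 kg.
Every hazard class is within its express courier limit and no segregation rule is violated.

Yes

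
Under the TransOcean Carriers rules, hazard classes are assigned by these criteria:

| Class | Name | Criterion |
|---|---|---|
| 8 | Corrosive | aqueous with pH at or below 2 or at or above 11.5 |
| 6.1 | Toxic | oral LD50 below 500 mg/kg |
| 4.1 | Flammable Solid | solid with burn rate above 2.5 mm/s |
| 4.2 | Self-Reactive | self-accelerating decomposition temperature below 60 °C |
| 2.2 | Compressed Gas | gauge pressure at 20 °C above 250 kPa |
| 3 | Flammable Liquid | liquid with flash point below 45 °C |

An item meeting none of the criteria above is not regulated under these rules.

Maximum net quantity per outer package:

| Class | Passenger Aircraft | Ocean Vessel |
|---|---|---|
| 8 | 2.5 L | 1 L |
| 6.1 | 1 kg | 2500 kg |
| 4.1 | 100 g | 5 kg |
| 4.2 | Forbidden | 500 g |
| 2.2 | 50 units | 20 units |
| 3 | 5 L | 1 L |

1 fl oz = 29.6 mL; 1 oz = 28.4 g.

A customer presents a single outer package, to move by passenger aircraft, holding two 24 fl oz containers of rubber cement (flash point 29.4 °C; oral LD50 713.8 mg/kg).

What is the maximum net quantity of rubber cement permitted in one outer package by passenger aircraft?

5 L

With flash point 29.4 °C (< 45 °C), the rubber cement falls in Class 3.
The passenger aircraft limit for Class 3 is 5 L.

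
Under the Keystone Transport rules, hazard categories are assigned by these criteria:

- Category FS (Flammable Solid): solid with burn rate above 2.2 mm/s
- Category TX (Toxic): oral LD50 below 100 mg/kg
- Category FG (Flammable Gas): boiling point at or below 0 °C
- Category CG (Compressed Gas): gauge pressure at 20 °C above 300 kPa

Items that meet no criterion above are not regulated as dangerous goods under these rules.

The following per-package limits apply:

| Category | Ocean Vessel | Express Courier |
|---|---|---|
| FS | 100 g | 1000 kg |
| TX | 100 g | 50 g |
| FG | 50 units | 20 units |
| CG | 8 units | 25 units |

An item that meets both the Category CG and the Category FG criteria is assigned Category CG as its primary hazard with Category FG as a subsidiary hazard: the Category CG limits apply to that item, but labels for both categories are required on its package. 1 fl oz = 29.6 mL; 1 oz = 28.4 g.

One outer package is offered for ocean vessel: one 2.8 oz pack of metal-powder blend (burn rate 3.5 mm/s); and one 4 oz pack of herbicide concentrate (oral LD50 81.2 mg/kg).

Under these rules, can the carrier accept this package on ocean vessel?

With burn rate 3.5 mm/s (> 2.2 mm/s), the metal-powder blend falls in Category FS.
The herbicide concentrate has oral LD50 81.2 mg/kg, which is < 100 mg/kg, so it is Category TX (Toxic).
Category TX quantity: one 4 oz pack = 113.6 g.
113.6 g > 100 g (ocean vessel limit, Category TX) — over the limit.
Category FS quantity: one 2.8 oz pack = 79.52 g.
79.52 g ≤ 100 g (ocean vessel limit, Category FS) — within limit.

No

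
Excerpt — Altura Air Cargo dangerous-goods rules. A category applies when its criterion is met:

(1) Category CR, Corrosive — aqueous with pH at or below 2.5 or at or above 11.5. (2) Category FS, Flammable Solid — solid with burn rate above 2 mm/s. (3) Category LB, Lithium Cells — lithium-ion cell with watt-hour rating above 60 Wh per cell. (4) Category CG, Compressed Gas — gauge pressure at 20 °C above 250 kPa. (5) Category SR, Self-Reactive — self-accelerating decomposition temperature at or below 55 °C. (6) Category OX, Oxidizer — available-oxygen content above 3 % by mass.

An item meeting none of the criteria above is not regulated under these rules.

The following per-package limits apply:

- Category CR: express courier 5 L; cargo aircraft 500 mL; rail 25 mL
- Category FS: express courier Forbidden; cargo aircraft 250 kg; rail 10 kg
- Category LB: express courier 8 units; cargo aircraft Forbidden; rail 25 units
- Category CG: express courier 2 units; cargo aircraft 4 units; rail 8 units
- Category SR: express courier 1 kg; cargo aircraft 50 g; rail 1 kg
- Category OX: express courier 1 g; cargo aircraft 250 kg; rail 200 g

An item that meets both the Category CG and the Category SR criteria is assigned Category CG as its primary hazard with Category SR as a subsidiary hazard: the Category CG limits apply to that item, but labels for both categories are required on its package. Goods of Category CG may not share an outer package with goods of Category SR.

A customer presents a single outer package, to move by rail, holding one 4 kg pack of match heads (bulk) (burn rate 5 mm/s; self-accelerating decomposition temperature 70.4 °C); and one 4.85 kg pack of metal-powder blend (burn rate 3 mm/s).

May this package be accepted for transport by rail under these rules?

Yes

Burn rate 5 mm/s meets the Category FS criterion (Flammable Solid), so the match heads (bulk) are Category FS.
Metal-powder blend: burn rate 3 mm/s > 2 mm/s → Category FS (Flammable Solid).
Total Category FS: 4 kg + 4.85 kg = 8.85 kg.
That is within the Category FS rail limit of 10 kg.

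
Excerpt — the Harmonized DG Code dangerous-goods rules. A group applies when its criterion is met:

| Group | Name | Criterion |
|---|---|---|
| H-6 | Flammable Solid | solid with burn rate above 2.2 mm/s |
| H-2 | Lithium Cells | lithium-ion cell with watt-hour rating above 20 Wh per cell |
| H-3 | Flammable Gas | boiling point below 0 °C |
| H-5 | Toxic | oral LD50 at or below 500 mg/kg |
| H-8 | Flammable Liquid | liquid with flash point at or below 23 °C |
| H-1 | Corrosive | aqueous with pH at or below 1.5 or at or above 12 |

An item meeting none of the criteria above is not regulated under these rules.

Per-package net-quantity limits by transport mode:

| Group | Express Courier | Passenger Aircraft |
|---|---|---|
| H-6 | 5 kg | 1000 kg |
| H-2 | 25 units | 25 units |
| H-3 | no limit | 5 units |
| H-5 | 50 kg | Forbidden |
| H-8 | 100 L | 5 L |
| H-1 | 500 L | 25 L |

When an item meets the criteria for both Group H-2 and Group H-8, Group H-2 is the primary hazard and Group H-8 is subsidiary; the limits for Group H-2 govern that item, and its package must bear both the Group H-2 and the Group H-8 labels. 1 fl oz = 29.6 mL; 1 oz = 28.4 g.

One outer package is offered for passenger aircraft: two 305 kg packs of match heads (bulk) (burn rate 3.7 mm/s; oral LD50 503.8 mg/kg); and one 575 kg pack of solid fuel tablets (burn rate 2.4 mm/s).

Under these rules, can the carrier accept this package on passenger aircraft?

No

Match heads (bulk): burn rate 3.7 mm/s > 2.2 mm/s → Group H-6 (Flammable Solid).
Burn rate 2.4 mm/s meets the Group H-6 criterion (Flammable Solid), so the solid fuel tablets are Group H-6.
Total Group H-6: (two 305 kg packs = 610 kg) + 575 kg = 1185 kg.
1185 kg > 1000 kg (passenger aircraft limit, Group H-6) — over the limit.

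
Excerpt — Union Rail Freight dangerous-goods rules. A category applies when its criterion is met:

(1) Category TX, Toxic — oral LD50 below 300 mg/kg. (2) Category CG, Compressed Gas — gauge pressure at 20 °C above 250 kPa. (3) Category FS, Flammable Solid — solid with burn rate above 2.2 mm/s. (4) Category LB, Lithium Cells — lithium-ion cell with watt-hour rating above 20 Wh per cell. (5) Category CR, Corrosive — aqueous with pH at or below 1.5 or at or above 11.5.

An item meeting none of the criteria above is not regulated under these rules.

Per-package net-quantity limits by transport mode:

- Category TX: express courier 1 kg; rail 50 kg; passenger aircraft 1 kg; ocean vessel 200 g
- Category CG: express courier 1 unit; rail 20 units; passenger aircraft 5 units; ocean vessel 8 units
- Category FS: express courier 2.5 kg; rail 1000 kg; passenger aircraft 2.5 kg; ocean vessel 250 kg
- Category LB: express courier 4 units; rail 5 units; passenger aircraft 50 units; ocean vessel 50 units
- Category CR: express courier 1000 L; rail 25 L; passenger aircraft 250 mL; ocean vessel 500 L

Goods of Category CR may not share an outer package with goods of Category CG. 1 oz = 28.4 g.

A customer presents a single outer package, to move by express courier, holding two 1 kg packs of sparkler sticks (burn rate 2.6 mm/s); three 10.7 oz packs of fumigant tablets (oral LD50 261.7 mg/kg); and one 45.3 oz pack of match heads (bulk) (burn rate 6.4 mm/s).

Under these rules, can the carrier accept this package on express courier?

No

Burn rate 2.6 mm/s meets the Category FS criterion (Flammable Solid), so the sparkler sticks are Category FS.
With oral LD50 261.7 mg/kg (< 300 mg/kg), the fumigant tablets fall in Category TX.
Match heads (bulk): burn rate 6.4 mm/s > 2.2 mm/s → Category FS (Flammable Solid).
Category FS net quantity: (two 1 kg packs = 2 kg) + (one 45.3 oz pack = 1286.52 g) = 3286.52 g.
3286.52 g exceeds the express courier limit of 2.5 kg for Category FS.
Category TX quantity: three 10.7 oz packs = 911.64 g.
That is within the Category TX express courier limit of 1 kg.
The segregation rule (Category CR with Category CG) does not apply to Category FS with Category TX.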